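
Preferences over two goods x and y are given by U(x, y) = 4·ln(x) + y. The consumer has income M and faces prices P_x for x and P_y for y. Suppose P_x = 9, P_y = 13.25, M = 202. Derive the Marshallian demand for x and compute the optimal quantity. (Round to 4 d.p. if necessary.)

x* = 5.8889

Set MRS = P_x/P_y: (4/x)/1 = P_x/P_y.
So x*(P_x,P_y) = 4·P_y/P_x, independent of income; and y* = (M − 4·P_y)/P_y.
At the given prices: x* = 4·13.25/9 = 5.8889.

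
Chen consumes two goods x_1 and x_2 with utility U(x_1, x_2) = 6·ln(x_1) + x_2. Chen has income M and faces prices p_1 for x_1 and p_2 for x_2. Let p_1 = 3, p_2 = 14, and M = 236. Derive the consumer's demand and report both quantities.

x_1* = 28, x_2* = 10.8571

Set MRS = p_1/p_2: (6/x_1)/1 = p_1/p_2.
So x_1*(p_1,p_2) = 6·p_2/p_1, independent of income; and x_2* = (M − 6·p_2)/p_2.
At the given prices: x_1* = 6·14/3 = 28, and x_2* = 10.8571.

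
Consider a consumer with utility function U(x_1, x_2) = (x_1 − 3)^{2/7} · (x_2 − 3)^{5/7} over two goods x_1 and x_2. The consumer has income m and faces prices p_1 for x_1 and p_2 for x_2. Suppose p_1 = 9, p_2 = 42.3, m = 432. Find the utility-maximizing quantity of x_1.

MRS = (2/5)·(x_2−3)/(x_1−3). Tangency with p_1/p_2 gives x_2−3 = (5/2)·(p_1/p_2)·(x_1−3).
Substituting into the budget: x_1* = 3 + 2/7·(m − 3·p_1 − 3·p_2)/p_1, and x_2* = 3 + 5/7·(…)/p_2.
Discretionary income = 432 − 3·9 − 3·42.3 = 278.1; x_1* = 3 + 2/7·278.1/9 = 11.8286.

x_1* = 11.8286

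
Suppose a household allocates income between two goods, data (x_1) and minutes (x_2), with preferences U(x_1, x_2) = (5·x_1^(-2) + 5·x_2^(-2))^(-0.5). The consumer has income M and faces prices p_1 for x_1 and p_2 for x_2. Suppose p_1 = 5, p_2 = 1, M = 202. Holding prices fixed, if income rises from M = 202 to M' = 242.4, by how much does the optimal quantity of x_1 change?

From the CES first-order condition, (x_2/x_1)^(3) = p_1/p_2.
Solve for the ratio: x_2/x_1 = [p_1/p_2]^(1/3).
Substitute x_2 = (x_2/x_1)·x_1 into the budget: x_1* = M/(p_1 + p_2·(x_2/x_1)).
Numerically x_2/x_1 = 1.709976, so x_1* = 202/(5 + 1·1.709976) = 30.1044.
At M' = 242.4: x_1* = 36.1253. Change: 36.1253 − 30.1044 = 6.0209.

Δx_1* = 6.0209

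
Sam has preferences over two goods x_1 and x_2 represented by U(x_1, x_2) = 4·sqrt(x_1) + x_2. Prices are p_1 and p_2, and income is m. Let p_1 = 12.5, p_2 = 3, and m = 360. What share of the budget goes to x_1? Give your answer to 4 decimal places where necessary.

Utility is quasi-linear in x_2; the FOC for x_1 is 2/√x_1 = p_1/p_2.
Thus x_1* = (2·p_2/p_1)² — independent of m — with the rest of income spent on x_2.
Plugging in: x_1* = (2·3/12.5)² = 0.2304, x_2* = 119.04.
Expenditure on x_1: 12.5·0.2304 = 2.88; share = 0.008.

share on x_1 = 0.008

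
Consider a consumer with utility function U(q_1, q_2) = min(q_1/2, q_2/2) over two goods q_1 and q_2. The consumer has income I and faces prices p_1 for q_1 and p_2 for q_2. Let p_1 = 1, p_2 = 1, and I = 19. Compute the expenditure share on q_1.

Leontief preferences: the optimum is at the kink where q_1/2 = q_2/2, i.e. q_2 = q_1.
Budget: p_1·q_1 + p_2·q_1 = I, so (2·p_1 + 2·p_2)·q_1 = 2·I.
Demand: q_1*(p_1,p_2,I) = 2·I/(2·p_1 + 2·p_2), q_2* = 2·I/(2·p_1 + 2·p_2).
Here 2·1 + 2·1 = 4, giving q_1* = 9.5 and q_2* = 9.5.
Expenditure on q_1: 1·9.5 = 9.5; share = 0.5.

share on q_1 = 0.5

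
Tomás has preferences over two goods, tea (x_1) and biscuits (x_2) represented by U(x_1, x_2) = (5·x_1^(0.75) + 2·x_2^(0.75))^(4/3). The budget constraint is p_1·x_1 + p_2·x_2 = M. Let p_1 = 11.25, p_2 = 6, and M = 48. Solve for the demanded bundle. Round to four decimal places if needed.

From the CES first-order condition, (5/2)·(x_2/x_1)^(0.25) = p_1/p_2.
Hence x_2/x_1 = ((2/5)·p_1/p_2)^(1/(0.25)), i.e. raised to the 4 power.
With the ratio pinned down, the budget gives x_1* = M/(p_1 + p_2·(x_2/x_1)) and x_2* = (x_2/x_1)·x_1*.
Numerically x_2/x_1 = 0.316406, so x_1* = 48/(11.25 + 6·0.316406) = 3.6506 and x_2* = 0.316406·3.6506 = 1.1551.

x_1* = 3.6506, x_2* = 1.1551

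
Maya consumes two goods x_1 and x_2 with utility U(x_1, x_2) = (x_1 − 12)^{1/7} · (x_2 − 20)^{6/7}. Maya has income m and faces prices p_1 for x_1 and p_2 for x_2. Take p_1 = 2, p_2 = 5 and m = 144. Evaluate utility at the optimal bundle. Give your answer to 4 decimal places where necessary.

This is Cobb-Douglas in (x_1−12, x_2−20): tangency gives 1/7·p_2·(x_2−20) = 6/7·p_1·(x_1−12).
After buying the subsistence bundle (12, 20), a share 1/7 of the remaining income goes to x_1: x_1* = 12 + 1/7·(m − 12p_1 − 20p_2)/p_1.
Discretionary income = 144 − 12·2 − 20·5 = 20; x_1* = 12 + 1/7·20/2 = 13.4286; x_2* = 20 + 6/7·20/5 = 23.4286.
Utility at the optimum: U(13.4286, 23.4286) = 3.0255.

V = 3.0255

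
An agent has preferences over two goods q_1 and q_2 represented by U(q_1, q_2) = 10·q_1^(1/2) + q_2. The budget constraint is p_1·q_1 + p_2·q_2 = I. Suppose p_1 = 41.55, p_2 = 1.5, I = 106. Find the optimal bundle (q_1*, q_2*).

Set MRS = p_1/p_2: 5·q_1^(−1/2) = p_1/p_2.
Solve: √q_1 = 5·p_2/p_1, so q_1*(p_1,p_2) = (5·p_2/p_1)², and q_2* = (I − p_1·q_1*)/p_2.
Plugging in: q_1* = (5·1.5/41.55)² = 0.0326, q_2* = 69.7641.

q_1* = 0.0326, q_2* = 69.7641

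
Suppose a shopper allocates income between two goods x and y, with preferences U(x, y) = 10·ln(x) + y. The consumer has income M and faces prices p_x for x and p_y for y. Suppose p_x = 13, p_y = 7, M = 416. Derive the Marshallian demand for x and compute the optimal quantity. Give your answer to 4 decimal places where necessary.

MU_x = 10/x, MU_y = 1. Tangency: 10/x = p_x/p_y.
So x*(p_x,p_y) = 10·p_y/p_x, independent of income; and y* = (M − 10·p_y)/p_y.
At the given prices: x* = 10·7/13 = 5.3846.

x* = 5.3846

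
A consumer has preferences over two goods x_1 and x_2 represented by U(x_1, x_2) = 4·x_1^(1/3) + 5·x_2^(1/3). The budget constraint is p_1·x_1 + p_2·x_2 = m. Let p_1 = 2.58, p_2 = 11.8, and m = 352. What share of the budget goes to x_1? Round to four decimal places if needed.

MRS = MU_x_1/MU_x_2 = (4/5)·(x_2/x_1)^(2/3). Set equal to p_1/p_2.
Solve for the ratio: x_2/x_1 = [(5/4)·p_1/p_2]^(1.5).
Substitute x_2 = (x_2/x_1)·x_1 into the budget: x_1* = m/(p_1 + p_2·(x_2/x_1)).
Numerically x_2/x_1 = 0.14288, so x_1* = 352/(2.58 + 11.8·0.14288) = 82.5132 and x_2* = 0.14288·82.5132 = 11.7895.
Expenditure on x_1: 2.58·82.5132 = 212.884; share = 0.6048.

share on x_1 = 0.6048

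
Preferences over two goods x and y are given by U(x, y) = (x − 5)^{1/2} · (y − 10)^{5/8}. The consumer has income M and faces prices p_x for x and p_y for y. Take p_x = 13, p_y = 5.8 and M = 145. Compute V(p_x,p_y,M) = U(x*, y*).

V = 1.3819

Let x' = x−5, y' = y−10. MRS = (4/5)·y'/x' = p_x/p_y.
Substituting into the budget: x* = 5 + 4/9·(M − 5·p_x − 10·p_y)/p_x, and y* = 10 + 5/9·(…)/p_y.
Discretionary income = 145 − 5·13 − 10·5.8 = 22; x* = 5 + 4/9·22/13 = 5.7521; y* = 10 + 5/9·22/5.8 = 12.1073.
Utility at the optimum: U(5.7521, 12.1073) = 1.3819.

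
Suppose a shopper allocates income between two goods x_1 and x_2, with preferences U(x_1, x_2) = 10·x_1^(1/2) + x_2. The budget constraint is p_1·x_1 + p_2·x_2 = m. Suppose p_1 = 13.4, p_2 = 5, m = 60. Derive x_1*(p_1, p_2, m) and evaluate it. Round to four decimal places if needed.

Set MRS = p_1/p_2: 5·x_1^(−1/2) = p_1/p_2.
Solve: √x_1 = 5·p_2/p_1, so x_1*(p_1,p_2) = (5·p_2/p_1)², and x_2* = (m − p_1·x_1*)/p_2.
Plugging in: x_1* = (5·5/13.4)² = 3.4807.

x_1* = 3.4807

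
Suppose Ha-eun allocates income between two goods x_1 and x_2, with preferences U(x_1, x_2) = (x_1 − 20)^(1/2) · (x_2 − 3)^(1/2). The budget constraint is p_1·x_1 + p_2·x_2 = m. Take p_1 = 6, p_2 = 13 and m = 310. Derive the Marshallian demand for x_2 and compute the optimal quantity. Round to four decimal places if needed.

x_2* = 8.8077

Let x_1' = x_1−20, x_2' = x_2−3. MRS = x_2'/x_1' = p_1/p_2.
After buying the subsistence bundle (20, 3), a share 0.5 of the remaining income goes to x_1: x_1* = 20 + 0.5·(m − 20p_1 − 3p_2)/p_1.
Discretionary income = 310 − 20·6 − 3·13 = 151; x_2* = 3 + 0.5·151/13 = 8.8077.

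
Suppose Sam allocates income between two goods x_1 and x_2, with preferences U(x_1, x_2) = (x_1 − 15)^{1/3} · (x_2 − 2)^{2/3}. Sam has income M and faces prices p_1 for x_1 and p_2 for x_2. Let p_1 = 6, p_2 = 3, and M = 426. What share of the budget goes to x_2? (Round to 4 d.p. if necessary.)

share on x_2 = 0.5305

MRS = (1/2)·(x_2−2)/(x_1−15). Tangency with p_1/p_2 gives x_2−2 = 2·(p_1/p_2)·(x_1−15).
After buying the subsistence bundle (15, 2), a share 1/3 of the remaining income goes to x_1: x_1* = 15 + 1/3·(M − 15p_1 − 2p_2)/p_1.
Discretionary income = 426 − 15·6 − 2·3 = 330; x_1* = 15 + 1/3·330/6 = 33.3333; x_2* = 2 + 2/3·330/3 = 75.3333.
Expenditure on x_2: 3·75.3333 = 226; share = 0.5305.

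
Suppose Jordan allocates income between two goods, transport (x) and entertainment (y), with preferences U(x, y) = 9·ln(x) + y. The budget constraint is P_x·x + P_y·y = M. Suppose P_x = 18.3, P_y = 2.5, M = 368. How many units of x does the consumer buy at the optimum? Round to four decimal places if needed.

MU_x = 9/x, MU_y = 1. Tangency: 9/x = P_x/P_y.
So x*(P_x,P_y) = 9·P_y/P_x, independent of income; and y* = (M − 9·P_y)/P_y.
At the given prices: x* = 9·2.5/18.3 = 1.2295.

x* = 1.2295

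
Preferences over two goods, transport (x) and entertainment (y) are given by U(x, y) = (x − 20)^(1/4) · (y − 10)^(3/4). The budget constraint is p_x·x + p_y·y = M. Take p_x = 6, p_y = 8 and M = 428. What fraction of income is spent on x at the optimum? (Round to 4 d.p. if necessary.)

Substituting into the budget: x* = 20 + 0.25·(M − 20·p_x − 10·p_y)/p_x, and y* = 10 + 0.75·(…)/p_y.
Discretionary income = 428 − 20·6 − 10·8 = 228; x* = 20 + 0.25·228/6 = 29.5; y* = 10 + 0.75·228/8 = 31.375.
Expenditure on x: 6·29.5 = 177; share = 0.4136.

share on x = 0.4136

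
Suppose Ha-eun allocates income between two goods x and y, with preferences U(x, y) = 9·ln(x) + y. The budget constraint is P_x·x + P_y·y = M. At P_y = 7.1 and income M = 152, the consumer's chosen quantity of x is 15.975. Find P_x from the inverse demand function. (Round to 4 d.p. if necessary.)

P_x = 4

MU_x = 9/x, MU_y = 1. Tangency: 9/x = P_x/P_y.
So x*(P_x,P_y) = 9·P_y/P_x, independent of income; and y* = (M − 9·P_y)/P_y.
Set x* = 15.975 in the demand function and solve for P_x: P_x = 4.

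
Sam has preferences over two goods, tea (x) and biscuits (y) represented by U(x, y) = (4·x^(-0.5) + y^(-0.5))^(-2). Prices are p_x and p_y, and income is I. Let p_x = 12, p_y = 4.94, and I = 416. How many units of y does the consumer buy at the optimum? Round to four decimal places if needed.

y* = 19.194

MRS = MU_x/MU_y = 4·(y/x)^(1.5). Set equal to p_x/p_y.
Hence y/x = ((1/4)·p_x/p_y)^(1/(1.5)), i.e. raised to the 2/3 power.
Substitute y = (y/x)·x into the budget: x* = I/(p_x + p_y·(y/x)).
Numerically y/x = 0.717127, so x* = 416/(12 + 4.94·0.717127) = 26.7651 and y* = 0.717127·26.7651 = 19.194.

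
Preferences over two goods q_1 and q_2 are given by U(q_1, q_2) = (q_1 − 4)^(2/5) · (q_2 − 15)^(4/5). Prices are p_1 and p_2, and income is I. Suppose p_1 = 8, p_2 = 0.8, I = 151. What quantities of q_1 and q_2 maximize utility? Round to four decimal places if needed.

This is Cobb-Douglas in (q_1−4, q_2−15): tangency gives 0.4·p_2·(q_2−15) = 0.8·p_1·(q_1−4).
Substituting into the budget: q_1* = 4 + 1/3·(I − 4·p_1 − 15·p_2)/p_1, and q_2* = 15 + 2/3·(…)/p_2.
Discretionary income = 151 − 4·8 − 15·0.8 = 107; q_1* = 4 + 1/3·107/8 = 8.4583; q_2* = 15 + 2/3·107/0.8 = 104.1667.

q_1* = 8.4583, q_2* = 104.1667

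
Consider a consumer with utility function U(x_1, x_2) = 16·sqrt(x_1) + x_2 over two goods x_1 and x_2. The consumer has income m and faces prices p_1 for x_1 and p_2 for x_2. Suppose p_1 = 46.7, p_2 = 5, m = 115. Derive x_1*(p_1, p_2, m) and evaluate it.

x_1* = 0.7336

Set MRS = p_1/p_2: 8·x_1^(−1/2) = p_1/p_2.
Thus x_1* = (8·p_2/p_1)² — independent of m — with the rest of income spent on x_2.
Plugging in: x_1* = (8·5/46.7)² = 0.7336.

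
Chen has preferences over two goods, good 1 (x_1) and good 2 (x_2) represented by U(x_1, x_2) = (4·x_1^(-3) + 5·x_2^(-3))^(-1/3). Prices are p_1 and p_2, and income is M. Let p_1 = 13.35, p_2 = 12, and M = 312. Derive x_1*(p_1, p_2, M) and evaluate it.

MRS = MU_x_1/MU_x_2 = (4/5)·(x_2/x_1)^(4). Set equal to p_1/p_2.
Solve for the ratio: x_2/x_1 = [(5/4)·p_1/p_2]^(0.25).
Substitute x_2 = (x_2/x_1)·x_1 into the budget: x_1* = M/(p_1 + p_2·(x_2/x_1)).
Numerically x_2/x_1 = 1.085932, so x_1* = 312/(13.35 + 12·1.085932) = 11.8266.

x_1* = 11.8266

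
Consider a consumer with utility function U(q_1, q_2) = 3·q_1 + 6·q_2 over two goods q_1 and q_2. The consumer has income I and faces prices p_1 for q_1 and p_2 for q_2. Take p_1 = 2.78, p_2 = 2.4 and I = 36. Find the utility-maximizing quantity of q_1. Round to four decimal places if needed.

q_1* = 0

Linear utility — the consumer picks whichever good has higher MU/price: 3/2.78 = 1.0791 vs 6/2.4 = 2.5.
q_2 gives more utility per dollar, so spend all income on q_2: q_2* = I/p_2, q_1* = 0.
Numerically: q_1* = 0, q_2* = 15.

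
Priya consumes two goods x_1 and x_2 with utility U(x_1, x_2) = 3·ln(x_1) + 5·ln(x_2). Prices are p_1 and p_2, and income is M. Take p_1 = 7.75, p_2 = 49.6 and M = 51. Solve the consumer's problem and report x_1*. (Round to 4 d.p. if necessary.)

The MRS is (3/5)·x_2/x_1. Set MRS = p_1/p_2.
So 3·p_2·x_2 = 5·p_1·x_1; combined with the budget, a share 0.375 of income goes to x_1.
Demand: x_1*(p_1,p_2,M) = 0.375·M/p_1 and x_2* = 0.625·M/p_2.
At p_1=7.75, p_2=49.6, M=51: x_1* = 0.375·51/7.75 = 2.4677.

x_1* = 2.4677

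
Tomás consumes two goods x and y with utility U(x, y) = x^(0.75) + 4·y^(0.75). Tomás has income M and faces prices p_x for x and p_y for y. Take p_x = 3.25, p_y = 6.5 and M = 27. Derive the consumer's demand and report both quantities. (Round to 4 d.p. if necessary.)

x* = 0.2517, y* = 4.028

MRS = MU_x/MU_y = (1/4)·(y/x)^(0.25). Set equal to p_x/p_y.
Solve for the ratio: y/x = [4·p_x/p_y]^(4).
With the ratio pinned down, the budget gives x* = M/(p_x + p_y·(y/x)) and y* = (y/x)·x*.
Numerically y/x = 16, so x* = 27/(3.25 + 6.5·16) = 0.2517 and y* = 16·0.2517 = 4.028.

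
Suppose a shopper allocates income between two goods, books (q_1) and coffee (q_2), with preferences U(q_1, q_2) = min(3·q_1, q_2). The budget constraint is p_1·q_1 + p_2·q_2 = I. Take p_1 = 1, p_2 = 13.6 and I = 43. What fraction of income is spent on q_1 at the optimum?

share on q_1 = 0.0239

Leontief preferences: the optimum is at the kink where q_1/1 = q_2/3, i.e. q_2 = 3·q_1.
Budget: p_1·q_1 + p_2·3·q_1 = I, so (p_1 + 3·p_2)·q_1 = I.
Demand: q_1*(p_1,p_2,I) = I/(p_1 + 3·p_2), q_2* = 3·I/(p_1 + 3·p_2).
Here 1 + 3·13.6 = 41.8, giving q_1* = 1.0287 and q_2* = 3.0861.
Expenditure on q_1: 1·1.0287 = 1.0287; share = 0.0239.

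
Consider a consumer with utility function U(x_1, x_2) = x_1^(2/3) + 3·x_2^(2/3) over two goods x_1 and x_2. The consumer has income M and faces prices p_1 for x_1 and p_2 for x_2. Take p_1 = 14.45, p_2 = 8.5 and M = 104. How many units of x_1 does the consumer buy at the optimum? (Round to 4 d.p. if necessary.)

x_1* = 0.0911

From the CES first-order condition, (1/3)·(x_2/x_1)^(1/3) = p_1/p_2.
Hence x_2/x_1 = (3·p_1/p_2)^(1/(1/3)), i.e. raised to the 3 power.
With the ratio pinned down, the budget gives x_1* = M/(p_1 + p_2·(x_2/x_1)) and x_2* = (x_2/x_1)·x_1*.
Numerically x_2/x_1 = 132.651, so x_1* = 104/(14.45 + 8.5·132.651) = 0.0911.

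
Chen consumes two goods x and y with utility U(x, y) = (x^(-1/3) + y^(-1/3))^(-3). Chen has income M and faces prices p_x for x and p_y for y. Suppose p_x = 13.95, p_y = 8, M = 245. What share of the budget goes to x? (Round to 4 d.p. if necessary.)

MU_x ∝ x^(-4/3), MU_y ∝ y^(-4/3), so MRS = (y/x)^(4/3) = p_x/p_y.
Hence y/x = (p_x/p_y)^(1/(4/3)), i.e. raised to the 0.75 power.
Substitute y = (y/x)·x into the budget: x* = M/(p_x + p_y·(y/x)).
Numerically y/x = 1.517446, so x* = 245/(13.95 + 8·1.517446) = 9.3907 and y* = 1.517446·9.3907 = 14.2499.
Expenditure on x: 13.95·9.3907 = 131.0006; share = 0.5347.

share on x = 0.5347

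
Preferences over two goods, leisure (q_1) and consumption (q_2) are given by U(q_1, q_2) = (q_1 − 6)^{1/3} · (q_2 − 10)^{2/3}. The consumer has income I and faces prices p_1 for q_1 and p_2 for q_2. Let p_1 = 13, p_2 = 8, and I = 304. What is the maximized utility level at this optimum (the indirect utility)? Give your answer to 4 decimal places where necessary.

V = 8.2138

MRS = (1/2)·(q_2−10)/(q_1−6). Tangency with p_1/p_2 gives q_2−10 = 2·(p_1/p_2)·(q_1−6).
Substituting into the budget: q_1* = 6 + 1/3·(I − 6·p_1 − 10·p_2)/p_1, and q_2* = 10 + 2/3·(…)/p_2.
Discretionary income = 304 − 6·13 − 10·8 = 146; q_1* = 6 + 1/3·146/13 = 9.7436; q_2* = 10 + 2/3·146/8 = 22.1667.
Utility at the optimum: U(9.7436, 22.1667) = 8.2138.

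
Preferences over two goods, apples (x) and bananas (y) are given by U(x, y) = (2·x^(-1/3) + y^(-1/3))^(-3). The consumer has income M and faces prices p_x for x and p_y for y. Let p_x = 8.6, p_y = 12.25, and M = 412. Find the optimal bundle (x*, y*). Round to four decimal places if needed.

From the CES first-order condition, 2·(y/x)^(4/3) = p_x/p_y.
Hence y/x = ((1/2)·p_x/p_y)^(1/(4/3)), i.e. raised to the 0.75 power.
Substitute y = (y/x)·x into the budget: x* = M/(p_x + p_y·(y/x)).
Numerically y/x = 0.456036, so x* = 412/(8.6 + 12.25·0.456036) = 29.0418 and y* = 0.456036·29.0418 = 13.2441.

x* = 29.0418, y* = 13.2441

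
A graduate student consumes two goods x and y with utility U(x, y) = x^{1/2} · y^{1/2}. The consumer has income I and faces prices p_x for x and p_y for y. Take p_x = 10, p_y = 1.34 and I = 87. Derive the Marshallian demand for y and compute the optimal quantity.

The MRS is y/x. Set MRS = p_x/p_y.
Rearranging, p_y·y = p_x·x. Substituting into the budget gives p_x·x·(1 + 1) = I.
Demand: x*(p_x,p_y,I) = 0.5·I/p_x and y* = 0.5·I/p_y.
At p_x=10, p_y=1.34, I=87: y* = 0.5·87/1.34 = 32.4627.

y* = 32.4627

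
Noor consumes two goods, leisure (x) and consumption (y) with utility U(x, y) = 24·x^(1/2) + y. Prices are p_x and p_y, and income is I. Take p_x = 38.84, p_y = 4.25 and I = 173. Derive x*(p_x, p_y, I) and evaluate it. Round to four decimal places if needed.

x* = 1.7242

MU_x = 12/√x, MU_y = 1. Tangency: 12/√x = p_x/p_y.
Solve: √x = 12·p_y/p_x, so x*(p_x,p_y) = (12·p_y/p_x)², and y* = (I − p_x·x*)/p_y.
Plugging in: x* = (12·4.25/38.84)² = 1.7242.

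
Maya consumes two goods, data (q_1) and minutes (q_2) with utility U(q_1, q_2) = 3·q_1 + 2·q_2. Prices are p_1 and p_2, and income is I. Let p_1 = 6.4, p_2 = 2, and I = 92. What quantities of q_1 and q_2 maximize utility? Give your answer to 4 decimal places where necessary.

q_1* = 0, q_2* = 46

Linear utility — the consumer picks whichever good has higher MU/price: 3/6.4 = 0.4688 vs 2/2 = 1.
q_2 gives more utility per dollar, so spend all income on q_2: q_2* = I/p_2, q_1* = 0.
Numerically: q_1* = 0, q_2* = 46.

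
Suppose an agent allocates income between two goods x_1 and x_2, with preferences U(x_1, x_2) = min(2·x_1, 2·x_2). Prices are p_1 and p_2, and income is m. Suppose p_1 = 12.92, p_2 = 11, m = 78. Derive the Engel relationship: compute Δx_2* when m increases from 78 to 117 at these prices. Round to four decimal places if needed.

Δx_2* = 1.6304

With perfect complements, no substitution: consume in ratio x_1:x_2 = 2:2.
Budget: p_1·x_1 + p_2·x_1 = m, so (2·p_1 + 2·p_2)·x_1 = 2·m.
Demand: x_1*(p_1,p_2,m) = 2·m/(2·p_1 + 2·p_2), x_2* = 2·m/(2·p_1 + 2·p_2).
Here 2·12.92 + 2·11 = 47.84, giving x_2* = 3.2609.
At m' = 117: x_2* = 4.8913. Change: 4.8913 − 3.2609 = 1.6304.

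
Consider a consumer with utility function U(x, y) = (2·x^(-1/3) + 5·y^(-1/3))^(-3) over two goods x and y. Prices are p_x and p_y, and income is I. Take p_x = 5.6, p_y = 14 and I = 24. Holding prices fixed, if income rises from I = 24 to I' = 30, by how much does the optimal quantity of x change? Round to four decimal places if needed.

Δx* = 0.3061

MRS = MU_x/MU_y = (2/5)·(y/x)^(4/3). Set equal to p_x/p_y.
Hence y/x = ((5/2)·p_x/p_y)^(1/(4/3)), i.e. raised to the 0.75 power.
Substitute y = (y/x)·x into the budget: x* = I/(p_x + p_y·(y/x)).
Numerically y/x = 1, so x* = 24/(5.6 + 14·1) = 1.2245.
At I' = 30: x* = 1.5306. Change: 1.5306 − 1.2245 = 0.3061.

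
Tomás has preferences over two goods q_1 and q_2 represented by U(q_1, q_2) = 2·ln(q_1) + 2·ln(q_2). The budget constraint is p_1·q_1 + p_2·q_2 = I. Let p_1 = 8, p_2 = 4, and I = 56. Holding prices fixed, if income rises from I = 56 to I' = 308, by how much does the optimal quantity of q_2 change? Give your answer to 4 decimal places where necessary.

Tangency: MRS = q_2/q_1 = p_1/p_2.
Rearranging, p_2·q_2 = p_1·q_1. Substituting into the budget gives p_1·q_1·(1 + 1) = I.
Demand: q_1*(p_1,p_2,I) = 0.5·I/p_1 and q_2* = 0.5·I/p_2.
At p_1=8, p_2=4, I=56: q_2* = 0.5·56/4 = 7.
At I' = 308: q_2* = 38.5. Change: 38.5 − 7 = 31.5.

Δq_2* = 31.5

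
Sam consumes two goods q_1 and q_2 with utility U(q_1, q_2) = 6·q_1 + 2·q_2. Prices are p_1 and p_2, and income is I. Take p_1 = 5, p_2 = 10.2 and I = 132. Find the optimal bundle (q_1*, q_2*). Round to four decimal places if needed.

q_1* = 26.4, q_2* = 0

Perfect substitutes: compare marginal utility per dollar. 6/p_1 vs 2/p_2 → 1.2 vs 0.1961.
q_1 gives more utility per dollar, so spend all income on q_1: q_1* = I/p_1, q_2* = 0.
Numerically: q_1* = 26.4, q_2* = 0.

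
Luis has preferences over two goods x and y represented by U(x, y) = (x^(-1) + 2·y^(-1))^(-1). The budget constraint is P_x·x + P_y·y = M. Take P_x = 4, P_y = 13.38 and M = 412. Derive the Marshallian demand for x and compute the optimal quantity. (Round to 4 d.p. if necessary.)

Numerically y/x = 0.773245, so x* = 412/(4 + 13.38·0.773245) = 28.7188.

x* = 28.7188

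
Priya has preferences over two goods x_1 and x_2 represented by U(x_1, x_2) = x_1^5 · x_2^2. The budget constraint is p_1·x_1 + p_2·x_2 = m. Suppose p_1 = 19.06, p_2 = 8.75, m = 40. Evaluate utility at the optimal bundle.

V = 12.9126

The MRS is (5/2)·x_2/x_1. Set MRS = p_1/p_2.
Rearranging, p_2·x_2 = (2/5)·p_1·x_1. Substituting into the budget gives p_1·x_1·(1 + (2/5)) = m.
Demand: x_1*(p_1,p_2,m) = 5/7·m/p_1 and x_2* = 2/7·m/p_2.
At p_1=19.06, p_2=8.75, m=40: x_1* = 5/7·40/19.06 = 1.499, x_2* = 1.3061.
Utility at the optimum: U(1.499, 1.3061) = 12.9126.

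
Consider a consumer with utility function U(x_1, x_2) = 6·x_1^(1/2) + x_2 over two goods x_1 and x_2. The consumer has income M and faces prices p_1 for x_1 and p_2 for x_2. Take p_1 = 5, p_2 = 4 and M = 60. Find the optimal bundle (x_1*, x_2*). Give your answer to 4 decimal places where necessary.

Utility is quasi-linear in x_2; the FOC for x_1 is 3/√x_1 = p_1/p_2.
Thus x_1* = (3·p_2/p_1)² — independent of M — with the rest of income spent on x_2.
Plugging in: x_1* = (3·4/5)² = 5.76, x_2* = 7.8.

x_1* = 5.76, x_2* = 7.8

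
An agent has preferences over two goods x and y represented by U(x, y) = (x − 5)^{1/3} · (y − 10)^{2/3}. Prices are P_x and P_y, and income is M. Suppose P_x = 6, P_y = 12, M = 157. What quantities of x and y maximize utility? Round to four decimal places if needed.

x* = 5.3889, y* = 10.3889

This is Cobb-Douglas in (x−5, y−10): tangency gives 1/3·P_y·(y−10) = 2/3·P_x·(x−5).
After buying the subsistence bundle (5, 10), a share 1/3 of the remaining income goes to x: x* = 5 + 1/3·(M − 5P_x − 10P_y)/P_x.
Discretionary income = 157 − 5·6 − 10·12 = 7; x* = 5 + 1/3·7/6 = 5.3889; y* = 10 + 2/3·7/12 = 10.3889.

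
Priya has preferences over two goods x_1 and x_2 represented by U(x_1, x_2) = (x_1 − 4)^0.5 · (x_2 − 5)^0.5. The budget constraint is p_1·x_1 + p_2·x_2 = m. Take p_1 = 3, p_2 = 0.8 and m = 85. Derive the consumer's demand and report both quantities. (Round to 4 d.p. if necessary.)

x_1* = 15.5, x_2* = 48.125

MRS = (x_2−5)/(x_1−4). Tangency with p_1/p_2 gives x_2−5 = (p_1/p_2)·(x_1−4).
After buying the subsistence bundle (4, 5), a share 0.5 of the remaining income goes to x_1: x_1* = 4 + 0.5·(m − 4p_1 − 5p_2)/p_1.
Discretionary income = 85 − 4·3 − 5·0.8 = 69; x_1* = 4 + 0.5·69/3 = 15.5; x_2* = 5 + 0.5·69/0.8 = 48.125.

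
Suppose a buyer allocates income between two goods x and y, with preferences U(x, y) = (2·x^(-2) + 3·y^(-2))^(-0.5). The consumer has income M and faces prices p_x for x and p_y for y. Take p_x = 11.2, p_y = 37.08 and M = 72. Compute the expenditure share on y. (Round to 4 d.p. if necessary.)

share on y = 0.7177

From the CES first-order condition, (2/3)·(y/x)^(3) = p_x/p_y.
Hence y/x = ((3/2)·p_x/p_y)^(1/(3)), i.e. raised to the 1/3 power.
With the ratio pinned down, the budget gives x* = M/(p_x + p_y·(y/x)) and y* = (y/x)·x*.
Numerically y/x = 0.768051, so x* = 72/(11.2 + 37.08·0.768051) = 1.8145 and y* = 0.768051·1.8145 = 1.3937.
Expenditure on y: 37.08·1.3937 = 51.6771; share = 0.7177.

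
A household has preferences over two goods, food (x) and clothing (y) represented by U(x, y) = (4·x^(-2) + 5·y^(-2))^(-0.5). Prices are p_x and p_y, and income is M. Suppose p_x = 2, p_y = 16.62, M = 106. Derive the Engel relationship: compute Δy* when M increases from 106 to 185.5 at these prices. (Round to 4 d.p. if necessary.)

MRS = MU_x/MU_y = (4/5)·(y/x)^(3). Set equal to p_x/p_y.
Hence y/x = ((5/4)·p_x/p_y)^(1/(3)), i.e. raised to the 1/3 power.
Substitute y = (y/x)·x into the budget: x* = M/(p_x + p_y·(y/x)).
Numerically y/x = 0.531826, so x* = 106/(2 + 16.62·0.531826) = 9.7795 and y* = 0.531826·9.7795 = 5.201.
At M' = 185.5: y* = 9.1018. Change: 9.1018 − 5.201 = 3.9008.

Δy* = 3.9008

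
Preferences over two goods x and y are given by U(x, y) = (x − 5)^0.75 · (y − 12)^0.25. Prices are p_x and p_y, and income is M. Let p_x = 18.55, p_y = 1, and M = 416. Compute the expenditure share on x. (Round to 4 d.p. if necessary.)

Let x' = x−5, y' = y−12. MRS = 3·y'/x' = p_x/p_y.
After buying the subsistence bundle (5, 12), a share 0.75 of the remaining income goes to x: x* = 5 + 0.75·(M − 5p_x − 12p_y)/p_x.
Discretionary income = 416 − 5·18.55 − 12·1 = 311.25; x* = 5 + 0.75·311.25/18.55 = 17.5842; y* = 12 + 0.25·311.25/1 = 89.8125.
Expenditure on x: 18.55·17.5842 = 326.1875; share = 0.7841.

share on x = 0.7841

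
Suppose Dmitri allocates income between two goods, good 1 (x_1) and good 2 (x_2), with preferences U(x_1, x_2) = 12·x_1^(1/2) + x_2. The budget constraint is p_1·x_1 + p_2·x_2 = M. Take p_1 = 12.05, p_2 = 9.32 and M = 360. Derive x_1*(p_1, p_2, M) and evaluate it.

x_1* = 21.5358

MU_x_1 = 6/√x_1, MU_x_2 = 1. Tangency: 6/√x_1 = p_1/p_2.
Thus x_1* = (6·p_2/p_1)² — independent of M — with the rest of income spent on x_2.
Plugging in: x_1* = (6·9.32/12.05)² = 21.5358.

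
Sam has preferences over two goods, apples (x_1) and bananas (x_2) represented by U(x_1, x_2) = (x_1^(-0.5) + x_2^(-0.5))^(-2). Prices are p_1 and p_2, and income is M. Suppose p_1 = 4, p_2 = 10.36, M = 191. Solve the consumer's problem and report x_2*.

x_2* = 10.6681

Numerically x_2/x_1 = 0.530233, so x_1* = 191/(4 + 10.36·0.530233) = 20.1196 and x_2* = 0.530233·20.1196 = 10.6681.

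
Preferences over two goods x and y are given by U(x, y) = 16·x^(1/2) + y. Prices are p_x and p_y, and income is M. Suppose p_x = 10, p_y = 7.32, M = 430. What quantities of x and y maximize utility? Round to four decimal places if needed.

Solve: √x = 8·p_y/p_x, so x*(p_x,p_y) = (8·p_y/p_x)², and y* = (M − p_x·x*)/p_y.
Plugging in: x* = (8·7.32/10)² = 34.2927, y* = 11.8952.

x* = 34.2927, y* = 11.8952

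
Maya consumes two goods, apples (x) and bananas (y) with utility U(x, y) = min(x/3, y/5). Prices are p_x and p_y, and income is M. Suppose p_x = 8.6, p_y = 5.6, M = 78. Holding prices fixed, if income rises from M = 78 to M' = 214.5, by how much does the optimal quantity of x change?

Leontief preferences: the optimum is at the kink where x/3 = y/5, i.e. y = (5/3)·x.
Budget: p_x·x + p_y·(5/3)·x = M, so (3·p_x + 5·p_y)·x = 3·M.
Demand: x*(p_x,p_y,M) = 3·M/(3·p_x + 5·p_y), y* = 5·M/(3·p_x + 5·p_y).
Here 3·8.6 + 5·5.6 = 53.8, giving x* = 4.3494.
At M' = 214.5: x* = 11.961. Change: 11.961 − 4.3494 = 7.6115.

Δx* = 7.6115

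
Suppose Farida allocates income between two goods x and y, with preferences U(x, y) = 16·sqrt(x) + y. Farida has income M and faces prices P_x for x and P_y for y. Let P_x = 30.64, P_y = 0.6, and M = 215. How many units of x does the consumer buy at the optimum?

x* = 0.0245

MU_x = 8/√x, MU_y = 1. Tangency: 8/√x = P_x/P_y.
Solve: √x = 8·P_y/P_x, so x*(P_x,P_y) = (8·P_y/P_x)², and y* = (M − P_x·x*)/P_y.
Plugging in: x* = (8·0.6/30.64)² = 0.0245.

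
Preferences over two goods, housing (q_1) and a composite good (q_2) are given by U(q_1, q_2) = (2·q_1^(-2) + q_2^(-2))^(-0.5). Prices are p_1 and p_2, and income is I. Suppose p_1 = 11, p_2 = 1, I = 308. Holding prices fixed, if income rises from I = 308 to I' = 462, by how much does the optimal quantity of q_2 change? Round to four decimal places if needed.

Δq_2* = 21.2952

From the CES first-order condition, 2·(q_2/q_1)^(3) = p_1/p_2.
Hence q_2/q_1 = ((1/2)·p_1/p_2)^(1/(3)), i.e. raised to the 1/3 power.
With the ratio pinned down, the budget gives q_1* = I/(p_1 + p_2·(q_2/q_1)) and q_2* = (q_2/q_1)·q_1*.
Numerically q_2/q_1 = 1.765174, so q_1* = 308/(11 + 1·1.765174) = 24.1281 and q_2* = 1.765174·24.1281 = 42.5904.
At I' = 462: q_2* = 63.8856. Change: 63.8856 − 42.5904 = 21.2952.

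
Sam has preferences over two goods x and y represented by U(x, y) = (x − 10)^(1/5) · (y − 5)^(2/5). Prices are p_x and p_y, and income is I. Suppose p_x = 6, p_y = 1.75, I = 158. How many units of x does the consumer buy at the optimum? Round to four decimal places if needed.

x* = 14.9583

Let x' = x−10, y' = y−5. MRS = (1/2)·y'/x' = p_x/p_y.
After buying the subsistence bundle (10, 5), a share 1/3 of the remaining income goes to x: x* = 10 + 1/3·(I − 10p_x − 5p_y)/p_x.
Discretionary income = 158 − 10·6 − 5·1.75 = 89.25; x* = 10 + 1/3·89.25/6 = 14.9583.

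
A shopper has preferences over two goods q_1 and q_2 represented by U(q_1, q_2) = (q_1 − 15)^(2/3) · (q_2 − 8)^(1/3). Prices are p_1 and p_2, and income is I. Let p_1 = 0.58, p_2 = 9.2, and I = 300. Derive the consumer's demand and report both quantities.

q_1* = 265.2299, q_2* = 15.8877

Let q_1' = q_1−15, q_2' = q_2−8. MRS = 2·q_2'/q_1' = p_1/p_2.
After buying the subsistence bundle (15, 8), a share 2/3 of the remaining income goes to q_1: q_1* = 15 + 2/3·(I − 15p_1 − 8p_2)/p_1.
Discretionary income = 300 − 15·0.58 − 8·9.2 = 217.7; q_1* = 15 + 2/3·217.7/0.58 = 265.2299; q_2* = 8 + 1/3·217.7/9.2 = 15.8877.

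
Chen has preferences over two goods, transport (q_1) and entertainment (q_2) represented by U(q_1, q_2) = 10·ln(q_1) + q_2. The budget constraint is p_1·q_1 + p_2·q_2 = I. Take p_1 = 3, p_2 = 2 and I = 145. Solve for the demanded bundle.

Set MRS = p_1/p_2: (10/q_1)/1 = p_1/p_2.
So q_1*(p_1,p_2) = 10·p_2/p_1, independent of income; and q_2* = (I − 10·p_2)/p_2.
At the given prices: q_1* = 10·2/3 = 6.6667, and q_2* = 62.5.

q_1* = 6.6667, q_2* = 62.5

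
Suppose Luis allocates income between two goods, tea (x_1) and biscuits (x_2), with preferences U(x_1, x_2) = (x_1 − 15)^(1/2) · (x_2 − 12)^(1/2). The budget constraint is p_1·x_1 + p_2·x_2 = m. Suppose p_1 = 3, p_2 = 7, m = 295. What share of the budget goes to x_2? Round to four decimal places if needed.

Let x_1' = x_1−15, x_2' = x_2−12. MRS = x_2'/x_1' = p_1/p_2.
After buying the subsistence bundle (15, 12), a share 0.5 of the remaining income goes to x_1: x_1* = 15 + 0.5·(m − 15p_1 − 12p_2)/p_1.
Discretionary income = 295 − 15·3 − 12·7 = 166; x_1* = 15 + 0.5·166/3 = 42.6667; x_2* = 12 + 0.5·166/7 = 23.8571.
Expenditure on x_2: 7·23.8571 = 167; share = 0.5661.

share on x_2 = 0.5661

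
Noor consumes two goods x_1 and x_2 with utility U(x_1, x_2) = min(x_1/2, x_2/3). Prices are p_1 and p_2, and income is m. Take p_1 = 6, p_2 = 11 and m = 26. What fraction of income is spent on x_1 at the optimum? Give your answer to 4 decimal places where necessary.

share on x_1 = 0.2667

With perfect complements, no substitution: consume in ratio x_1:x_2 = 2:3.
Budget: p_1·x_1 + p_2·(3/2)·x_1 = m, so (2·p_1 + 3·p_2)·x_1 = 2·m.
Demand: x_1*(p_1,p_2,m) = 2·m/(2·p_1 + 3·p_2), x_2* = 3·m/(2·p_1 + 3·p_2).
Here 2·6 + 3·11 = 45, giving x_1* = 1.1556 and x_2* = 1.7333.
Expenditure on x_1: 6·1.1556 = 6.9333; share = 0.2667.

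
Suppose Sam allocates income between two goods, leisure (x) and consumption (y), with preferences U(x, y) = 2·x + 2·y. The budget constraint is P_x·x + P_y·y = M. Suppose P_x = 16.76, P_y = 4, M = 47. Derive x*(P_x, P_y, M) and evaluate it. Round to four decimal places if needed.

x* = 0

Linear utility — the consumer picks whichever good has higher MU/price: 2/16.76 = 0.1193 vs 2/4 = 0.5.
y gives more utility per dollar, so spend all income on y: y* = M/P_y, x* = 0.
Numerically: x* = 0, y* = 11.75.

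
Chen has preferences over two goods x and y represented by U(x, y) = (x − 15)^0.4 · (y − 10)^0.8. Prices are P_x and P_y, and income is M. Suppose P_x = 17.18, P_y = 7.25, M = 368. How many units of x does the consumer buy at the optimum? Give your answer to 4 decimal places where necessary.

x* = 15.7334

Let x' = x−15, y' = y−10. MRS = (1/2)·y'/x' = P_x/P_y.
Substituting into the budget: x* = 15 + 1/3·(M − 15·P_x − 10·P_y)/P_x, and y* = 10 + 2/3·(…)/P_y.
Discretionary income = 368 − 15·17.18 − 10·7.25 = 37.8; x* = 15 + 1/3·37.8/17.18 = 15.7334.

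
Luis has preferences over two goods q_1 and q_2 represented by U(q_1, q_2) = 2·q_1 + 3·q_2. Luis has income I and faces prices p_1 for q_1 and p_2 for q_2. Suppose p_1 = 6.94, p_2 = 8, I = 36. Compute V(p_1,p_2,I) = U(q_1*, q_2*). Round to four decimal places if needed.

V = 13.5

Numerically: q_1* = 0, q_2* = 4.5.
Utility at the optimum: U(0, 4.5) = 13.5.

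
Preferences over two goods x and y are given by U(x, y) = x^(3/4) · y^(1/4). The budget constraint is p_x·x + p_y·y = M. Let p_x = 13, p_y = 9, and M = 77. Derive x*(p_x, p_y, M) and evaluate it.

x* = 4.4423

MU_x/MU_y = (0.75·y)/(0.25·x); tangency sets this equal to p_x/p_y.
Rearranging, p_y·y = (1/3)·p_x·x. Substituting into the budget gives p_x·x·(1 + (1/3)) = M.
Demand: x*(p_x,p_y,M) = 0.75·M/p_x and y* = 0.25·M/p_y.
At p_x=13, p_y=9, M=77: x* = 0.75·77/13 = 4.4423.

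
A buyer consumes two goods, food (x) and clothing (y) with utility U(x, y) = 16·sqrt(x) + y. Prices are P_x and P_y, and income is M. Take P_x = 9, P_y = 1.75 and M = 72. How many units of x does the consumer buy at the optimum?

MU_x = 8/√x, MU_y = 1. Tangency: 8/√x = P_x/P_y.
Thus x* = (8·P_y/P_x)² — independent of M — with the rest of income spent on y.
Plugging in: x* = (8·1.75/9)² = 2.4198.

x* = 2.4198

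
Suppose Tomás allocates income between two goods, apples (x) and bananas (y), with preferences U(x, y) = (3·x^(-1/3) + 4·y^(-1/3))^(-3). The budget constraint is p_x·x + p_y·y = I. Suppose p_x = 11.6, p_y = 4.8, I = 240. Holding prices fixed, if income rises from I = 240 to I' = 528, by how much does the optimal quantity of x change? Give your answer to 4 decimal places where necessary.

Δx* = 12.4438

From the CES first-order condition, (3/4)·(y/x)^(4/3) = p_x/p_y.
Hence y/x = ((4/3)·p_x/p_y)^(1/(4/3)), i.e. raised to the 0.75 power.
With the ratio pinned down, the budget gives x* = I/(p_x + p_y·(y/x)) and y* = (y/x)·x*.
Numerically y/x = 2.405009, so x* = 240/(11.6 + 4.8·2.405009) = 10.3698.
At I' = 528: x* = 22.8136. Change: 22.8136 − 10.3698 = 12.4438.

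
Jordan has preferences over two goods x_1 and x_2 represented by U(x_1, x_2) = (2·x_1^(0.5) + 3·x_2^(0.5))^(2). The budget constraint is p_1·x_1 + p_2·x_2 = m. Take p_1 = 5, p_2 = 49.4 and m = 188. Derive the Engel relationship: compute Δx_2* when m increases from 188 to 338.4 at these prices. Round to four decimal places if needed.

MRS = MU_x_1/MU_x_2 = (2/3)·(x_2/x_1)^(0.5). Set equal to p_1/p_2.
Solve for the ratio: x_2/x_1 = [(3/2)·p_1/p_2]^(2).
Substitute x_2 = (x_2/x_1)·x_1 into the budget: x_1* = m/(p_1 + p_2·(x_2/x_1)).
Numerically x_2/x_1 = 0.02305, so x_1* = 188/(5 + 49.4·0.02305) = 30.6256 and x_2* = 0.02305·30.6256 = 0.7059.
At m' = 338.4: x_2* = 1.2706. Change: 1.2706 − 0.7059 = 0.5647.

Δx_2* = 0.5647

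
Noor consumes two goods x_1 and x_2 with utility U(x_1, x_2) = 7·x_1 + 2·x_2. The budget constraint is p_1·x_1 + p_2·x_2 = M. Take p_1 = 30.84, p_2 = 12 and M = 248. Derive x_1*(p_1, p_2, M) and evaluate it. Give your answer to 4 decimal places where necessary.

Linear utility — the consumer picks whichever good has higher MU/price: 7/30.84 = 0.227 vs 2/12 = 0.1667.
x_1 gives more utility per dollar, so spend all income on x_1: x_1* = M/p_1, x_2* = 0.
Numerically: x_1* = 8.0415, x_2* = 0.

x_1* = 8.0415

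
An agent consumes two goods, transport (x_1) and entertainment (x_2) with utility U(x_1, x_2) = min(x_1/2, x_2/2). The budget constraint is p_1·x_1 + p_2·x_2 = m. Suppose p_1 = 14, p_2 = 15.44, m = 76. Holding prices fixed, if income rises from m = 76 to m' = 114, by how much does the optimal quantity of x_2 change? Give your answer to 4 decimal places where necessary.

With perfect complements, no substitution: consume in ratio x_1:x_2 = 2:2.
Budget: p_1·x_1 + p_2·x_1 = m, so (2·p_1 + 2·p_2)·x_1 = 2·m.
Demand: x_1*(p_1,p_2,m) = 2·m/(2·p_1 + 2·p_2), x_2* = 2·m/(2·p_1 + 2·p_2).
Here 2·14 + 2·15.44 = 58.88, giving x_2* = 2.5815.
At m' = 114: x_2* = 3.8723. Change: 3.8723 − 2.5815 = 1.2908.

Δx_2* = 1.2908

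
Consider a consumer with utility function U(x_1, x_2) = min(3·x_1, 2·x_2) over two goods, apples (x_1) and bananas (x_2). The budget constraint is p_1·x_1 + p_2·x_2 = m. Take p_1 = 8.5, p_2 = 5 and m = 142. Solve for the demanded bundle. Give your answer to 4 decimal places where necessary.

x_1* = 8.875, x_2* = 13.3125

With perfect complements, no substitution: consume in ratio x_1:x_2 = 2:3.
Budget: p_1·x_1 + p_2·(3/2)·x_1 = m, so (2·p_1 + 3·p_2)·x_1 = 2·m.
Demand: x_1*(p_1,p_2,m) = 2·m/(2·p_1 + 3·p_2), x_2* = 3·m/(2·p_1 + 3·p_2).
Here 2·8.5 + 3·5 = 32, giving x_1* = 8.875 and x_2* = 13.3125.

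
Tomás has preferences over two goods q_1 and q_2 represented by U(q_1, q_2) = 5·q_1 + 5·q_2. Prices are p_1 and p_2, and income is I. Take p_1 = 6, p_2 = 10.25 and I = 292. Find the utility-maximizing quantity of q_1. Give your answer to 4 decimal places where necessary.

q_1* = 48.6667

Perfect substitutes: compare marginal utility per dollar. 5/p_1 vs 5/p_2 → 0.8333 vs 0.4878.
q_1 gives more utility per dollar, so spend all income on q_1: q_1* = I/p_1, q_2* = 0.
Numerically: q_1* = 48.6667, q_2* = 0.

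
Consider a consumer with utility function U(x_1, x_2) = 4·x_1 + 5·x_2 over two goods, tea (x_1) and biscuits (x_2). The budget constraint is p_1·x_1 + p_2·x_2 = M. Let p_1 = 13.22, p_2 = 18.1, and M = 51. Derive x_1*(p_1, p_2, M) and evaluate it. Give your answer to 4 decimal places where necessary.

Perfect substitutes: compare marginal utility per dollar. 4/p_1 vs 5/p_2 → 0.3026 vs 0.2762.
x_1 gives more utility per dollar, so spend all income on x_1: x_1* = M/p_1, x_2* = 0.
Numerically: x_1* = 3.8578, x_2* = 0.

x_1* = 3.8578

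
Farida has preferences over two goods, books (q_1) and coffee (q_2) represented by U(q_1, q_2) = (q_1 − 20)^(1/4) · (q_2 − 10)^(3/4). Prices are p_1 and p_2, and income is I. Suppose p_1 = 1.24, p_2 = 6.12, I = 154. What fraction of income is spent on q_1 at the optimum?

This is Cobb-Douglas in (q_1−20, q_2−10): tangency gives 0.25·p_2·(q_2−10) = 0.75·p_1·(q_1−20).
Substituting into the budget: q_1* = 20 + 0.25·(I − 20·p_1 − 10·p_2)/p_1, and q_2* = 10 + 0.75·(…)/p_2.
Discretionary income = 154 − 20·1.24 − 10·6.12 = 68; q_1* = 20 + 0.25·68/1.24 = 33.7097; q_2* = 10 + 0.75·68/6.12 = 18.3333.
Expenditure on q_1: 1.24·33.7097 = 41.8; share = 0.2714.

share on q_1 = 0.2714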